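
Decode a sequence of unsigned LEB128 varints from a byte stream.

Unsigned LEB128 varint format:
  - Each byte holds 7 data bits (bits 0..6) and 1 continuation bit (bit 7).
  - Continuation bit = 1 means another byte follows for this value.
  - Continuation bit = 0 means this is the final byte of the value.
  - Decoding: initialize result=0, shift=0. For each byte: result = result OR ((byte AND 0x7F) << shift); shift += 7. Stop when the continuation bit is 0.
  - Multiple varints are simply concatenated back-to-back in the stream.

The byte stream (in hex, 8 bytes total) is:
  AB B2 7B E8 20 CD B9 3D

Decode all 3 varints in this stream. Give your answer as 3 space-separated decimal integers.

  byte[0]=0xAB cont=1 payload=0x2B=43: acc |= 43<<0 -> acc=43 shift=7
  byte[1]=0xB2 cont=1 payload=0x32=50: acc |= 50<<7 -> acc=6443 shift=14
  byte[2]=0x7B cont=0 payload=0x7B=123: acc |= 123<<14 -> acc=2021675 shift=21 [end]
Varint 1: bytes[0:3] = AB B2 7B -> value 2021675 (3 byte(s))
  byte[3]=0xE8 cont=1 payload=0x68=104: acc |= 104<<0 -> acc=104 shift=7
  byte[4]=0x20 cont=0 payload=0x20=32: acc |= 32<<7 -> acc=4200 shift=14 [end]
Varint 2: bytes[3:5] = E8 20 -> value 4200 (2 byte(s))
  byte[5]=0xCD cont=1 payload=0x4D=77: acc |= 77<<0 -> acc=77 shift=7
  byte[6]=0xB9 cont=1 payload=0x39=57: acc |= 57<<7 -> acc=7373 shift=14
  byte[7]=0x3D cont=0 payload=0x3D=61: acc |= 61<<14 -> acc=1006797 shift=21 [end]
Varint 3: bytes[5:8] = CD B9 3D -> value 1006797 (3 byte(s))

Answer: 2021675 4200 1006797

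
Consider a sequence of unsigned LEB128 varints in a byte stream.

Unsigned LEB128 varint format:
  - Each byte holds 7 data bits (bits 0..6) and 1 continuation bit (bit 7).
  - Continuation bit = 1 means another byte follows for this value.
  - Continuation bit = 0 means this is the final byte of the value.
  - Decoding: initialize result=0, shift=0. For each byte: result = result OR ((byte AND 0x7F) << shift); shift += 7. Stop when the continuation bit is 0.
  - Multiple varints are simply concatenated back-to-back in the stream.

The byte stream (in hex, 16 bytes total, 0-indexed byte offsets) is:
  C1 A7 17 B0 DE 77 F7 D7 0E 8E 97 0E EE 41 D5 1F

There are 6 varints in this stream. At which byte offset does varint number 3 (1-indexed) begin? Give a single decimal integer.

Answer: 6

Derivation:
  byte[0]=0xC1 cont=1 payload=0x41=65: acc |= 65<<0 -> acc=65 shift=7
  byte[1]=0xA7 cont=1 payload=0x27=39: acc |= 39<<7 -> acc=5057 shift=14
  byte[2]=0x17 cont=0 payload=0x17=23: acc |= 23<<14 -> acc=381889 shift=21 [end]
Varint 1: bytes[0:3] = C1 A7 17 -> value 381889 (3 byte(s))
  byte[3]=0xB0 cont=1 payload=0x30=48: acc |= 48<<0 -> acc=48 shift=7
  byte[4]=0xDE cont=1 payload=0x5E=94: acc |= 94<<7 -> acc=12080 shift=14
  byte[5]=0x77 cont=0 payload=0x77=119: acc |= 119<<14 -> acc=1961776 shift=21 [end]
Varint 2: bytes[3:6] = B0 DE 77 -> value 1961776 (3 byte(s))
  byte[6]=0xF7 cont=1 payload=0x77=119: acc |= 119<<0 -> acc=119 shift=7
  byte[7]=0xD7 cont=1 payload=0x57=87: acc |= 87<<7 -> acc=11255 shift=14
  byte[8]=0x0E cont=0 payload=0x0E=14: acc |= 14<<14 -> acc=240631 shift=21 [end]
Varint 3: bytes[6:9] = F7 D7 0E -> value 240631 (3 byte(s))
  byte[9]=0x8E cont=1 payload=0x0E=14: acc |= 14<<0 -> acc=14 shift=7
  byte[10]=0x97 cont=1 payload=0x17=23: acc |= 23<<7 -> acc=2958 shift=14
  byte[11]=0x0E cont=0 payload=0x0E=14: acc |= 14<<14 -> acc=232334 shift=21 [end]
Varint 4: bytes[9:12] = 8E 97 0E -> value 232334 (3 byte(s))
  byte[12]=0xEE cont=1 payload=0x6E=110: acc |= 110<<0 -> acc=110 shift=7
  byte[13]=0x41 cont=0 payload=0x41=65: acc |= 65<<7 -> acc=8430 shift=14 [end]
Varint 5: bytes[12:14] = EE 41 -> value 8430 (2 byte(s))
  byte[14]=0xD5 cont=1 payload=0x55=85: acc |= 85<<0 -> acc=85 shift=7
  byte[15]=0x1F cont=0 payload=0x1F=31: acc |= 31<<7 -> acc=4053 shift=14 [end]
Varint 6: bytes[14:16] = D5 1F -> value 4053 (2 byte(s))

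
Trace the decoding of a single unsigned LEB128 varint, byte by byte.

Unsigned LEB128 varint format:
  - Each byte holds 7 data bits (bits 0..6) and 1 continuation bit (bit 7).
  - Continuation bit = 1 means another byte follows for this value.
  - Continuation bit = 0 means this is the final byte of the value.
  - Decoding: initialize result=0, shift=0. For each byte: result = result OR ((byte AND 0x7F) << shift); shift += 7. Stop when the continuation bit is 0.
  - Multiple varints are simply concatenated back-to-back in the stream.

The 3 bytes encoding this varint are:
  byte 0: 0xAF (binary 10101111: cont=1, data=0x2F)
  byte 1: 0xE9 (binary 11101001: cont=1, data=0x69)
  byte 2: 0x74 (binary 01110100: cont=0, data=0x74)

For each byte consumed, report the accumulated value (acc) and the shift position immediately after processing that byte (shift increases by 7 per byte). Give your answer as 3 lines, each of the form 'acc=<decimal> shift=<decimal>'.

byte 0=0xAF: payload=0x2F=47, contrib = 47<<0 = 47; acc -> 47, shift -> 7
byte 1=0xE9: payload=0x69=105, contrib = 105<<7 = 13440; acc -> 13487, shift -> 14
byte 2=0x74: payload=0x74=116, contrib = 116<<14 = 1900544; acc -> 1914031, shift -> 21

Answer: acc=47 shift=7
acc=13487 shift=14
acc=1914031 shift=21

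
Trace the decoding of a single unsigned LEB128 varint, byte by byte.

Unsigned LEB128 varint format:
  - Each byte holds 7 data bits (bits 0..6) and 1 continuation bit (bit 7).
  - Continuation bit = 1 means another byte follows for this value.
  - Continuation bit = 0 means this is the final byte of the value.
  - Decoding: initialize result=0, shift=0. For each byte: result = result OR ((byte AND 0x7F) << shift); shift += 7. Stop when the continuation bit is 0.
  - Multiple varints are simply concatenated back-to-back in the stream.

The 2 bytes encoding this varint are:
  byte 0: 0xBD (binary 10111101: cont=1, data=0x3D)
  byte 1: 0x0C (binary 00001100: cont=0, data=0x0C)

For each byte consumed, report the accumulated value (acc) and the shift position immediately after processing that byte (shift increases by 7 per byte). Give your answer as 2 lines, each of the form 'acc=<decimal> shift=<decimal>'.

byte 0=0xBD: payload=0x3D=61, contrib = 61<<0 = 61; acc -> 61, shift -> 7
byte 1=0x0C: payload=0x0C=12, contrib = 12<<7 = 1536; acc -> 1597, shift -> 14

Answer: acc=61 shift=7
acc=1597 shift=14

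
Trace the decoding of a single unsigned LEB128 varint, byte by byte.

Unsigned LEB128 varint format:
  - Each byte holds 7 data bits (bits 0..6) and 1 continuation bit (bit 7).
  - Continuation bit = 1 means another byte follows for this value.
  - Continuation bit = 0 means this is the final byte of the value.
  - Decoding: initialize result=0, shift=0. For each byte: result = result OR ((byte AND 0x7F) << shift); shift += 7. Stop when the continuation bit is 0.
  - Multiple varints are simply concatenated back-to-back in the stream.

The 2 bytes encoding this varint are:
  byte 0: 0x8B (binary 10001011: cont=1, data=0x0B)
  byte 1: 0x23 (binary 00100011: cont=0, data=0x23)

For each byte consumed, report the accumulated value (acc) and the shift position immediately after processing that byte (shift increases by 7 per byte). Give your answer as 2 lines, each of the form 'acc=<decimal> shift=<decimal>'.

Answer: acc=11 shift=7
acc=4491 shift=14

Derivation:
byte 0=0x8B: payload=0x0B=11, contrib = 11<<0 = 11; acc -> 11, shift -> 7
byte 1=0x23: payload=0x23=35, contrib = 35<<7 = 4480; acc -> 4491, shift -> 14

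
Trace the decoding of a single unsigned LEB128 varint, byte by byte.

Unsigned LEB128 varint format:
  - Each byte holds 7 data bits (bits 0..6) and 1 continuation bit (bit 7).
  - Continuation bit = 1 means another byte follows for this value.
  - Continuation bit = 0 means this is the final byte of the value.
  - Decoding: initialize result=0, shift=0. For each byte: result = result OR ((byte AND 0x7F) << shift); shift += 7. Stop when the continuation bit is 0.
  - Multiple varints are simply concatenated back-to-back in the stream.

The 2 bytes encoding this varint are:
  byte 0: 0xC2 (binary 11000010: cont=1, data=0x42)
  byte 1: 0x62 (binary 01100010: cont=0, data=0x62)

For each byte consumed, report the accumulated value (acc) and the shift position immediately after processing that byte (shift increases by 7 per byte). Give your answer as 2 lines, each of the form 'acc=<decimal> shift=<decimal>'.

byte 0=0xC2: payload=0x42=66, contrib = 66<<0 = 66; acc -> 66, shift -> 7
byte 1=0x62: payload=0x62=98, contrib = 98<<7 = 12544; acc -> 12610, shift -> 14

Answer: acc=66 shift=7
acc=12610 shift=14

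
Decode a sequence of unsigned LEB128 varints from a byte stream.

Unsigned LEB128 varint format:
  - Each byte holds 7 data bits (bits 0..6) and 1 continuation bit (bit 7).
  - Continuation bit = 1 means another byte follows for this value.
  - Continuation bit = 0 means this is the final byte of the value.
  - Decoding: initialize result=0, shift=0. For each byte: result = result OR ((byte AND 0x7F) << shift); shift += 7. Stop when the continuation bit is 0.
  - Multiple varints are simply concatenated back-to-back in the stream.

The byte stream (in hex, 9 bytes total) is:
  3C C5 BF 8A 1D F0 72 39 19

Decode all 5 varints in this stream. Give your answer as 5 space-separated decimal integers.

Answer: 60 60989381 14704 57 25

Derivation:
  byte[0]=0x3C cont=0 payload=0x3C=60: acc |= 60<<0 -> acc=60 shift=7 [end]
Varint 1: bytes[0:1] = 3C -> value 60 (1 byte(s))
  byte[1]=0xC5 cont=1 payload=0x45=69: acc |= 69<<0 -> acc=69 shift=7
  byte[2]=0xBF cont=1 payload=0x3F=63: acc |= 63<<7 -> acc=8133 shift=14
  byte[3]=0x8A cont=1 payload=0x0A=10: acc |= 10<<14 -> acc=171973 shift=21
  byte[4]=0x1D cont=0 payload=0x1D=29: acc |= 29<<21 -> acc=60989381 shift=28 [end]
Varint 2: bytes[1:5] = C5 BF 8A 1D -> value 60989381 (4 byte(s))
  byte[5]=0xF0 cont=1 payload=0x70=112: acc |= 112<<0 -> acc=112 shift=7
  byte[6]=0x72 cont=0 payload=0x72=114: acc |= 114<<7 -> acc=14704 shift=14 [end]
Varint 3: bytes[5:7] = F0 72 -> value 14704 (2 byte(s))
  byte[7]=0x39 cont=0 payload=0x39=57: acc |= 57<<0 -> acc=57 shift=7 [end]
Varint 4: bytes[7:8] = 39 -> value 57 (1 byte(s))
  byte[8]=0x19 cont=0 payload=0x19=25: acc |= 25<<0 -> acc=25 shift=7 [end]
Varint 5: bytes[8:9] = 19 -> value 25 (1 byte(s))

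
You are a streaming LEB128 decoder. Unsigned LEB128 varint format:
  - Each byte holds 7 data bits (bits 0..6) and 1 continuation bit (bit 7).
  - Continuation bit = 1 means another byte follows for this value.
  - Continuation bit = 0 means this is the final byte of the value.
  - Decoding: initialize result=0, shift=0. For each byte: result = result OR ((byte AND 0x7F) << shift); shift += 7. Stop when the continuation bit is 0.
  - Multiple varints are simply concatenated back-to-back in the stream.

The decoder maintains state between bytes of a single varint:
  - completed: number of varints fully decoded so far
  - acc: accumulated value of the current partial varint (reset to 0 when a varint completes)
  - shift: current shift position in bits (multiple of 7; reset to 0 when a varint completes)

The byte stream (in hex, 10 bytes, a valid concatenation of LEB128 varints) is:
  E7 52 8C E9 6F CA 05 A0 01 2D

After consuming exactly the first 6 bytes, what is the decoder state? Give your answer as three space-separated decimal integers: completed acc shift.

byte[0]=0xE7 cont=1 payload=0x67: acc |= 103<<0 -> completed=0 acc=103 shift=7
byte[1]=0x52 cont=0 payload=0x52: varint #1 complete (value=10599); reset -> completed=1 acc=0 shift=0
byte[2]=0x8C cont=1 payload=0x0C: acc |= 12<<0 -> completed=1 acc=12 shift=7
byte[3]=0xE9 cont=1 payload=0x69: acc |= 105<<7 -> completed=1 acc=13452 shift=14
byte[4]=0x6F cont=0 payload=0x6F: varint #2 complete (value=1832076); reset -> completed=2 acc=0 shift=0
byte[5]=0xCA cont=1 payload=0x4A: acc |= 74<<0 -> completed=2 acc=74 shift=7

Answer: 2 74 7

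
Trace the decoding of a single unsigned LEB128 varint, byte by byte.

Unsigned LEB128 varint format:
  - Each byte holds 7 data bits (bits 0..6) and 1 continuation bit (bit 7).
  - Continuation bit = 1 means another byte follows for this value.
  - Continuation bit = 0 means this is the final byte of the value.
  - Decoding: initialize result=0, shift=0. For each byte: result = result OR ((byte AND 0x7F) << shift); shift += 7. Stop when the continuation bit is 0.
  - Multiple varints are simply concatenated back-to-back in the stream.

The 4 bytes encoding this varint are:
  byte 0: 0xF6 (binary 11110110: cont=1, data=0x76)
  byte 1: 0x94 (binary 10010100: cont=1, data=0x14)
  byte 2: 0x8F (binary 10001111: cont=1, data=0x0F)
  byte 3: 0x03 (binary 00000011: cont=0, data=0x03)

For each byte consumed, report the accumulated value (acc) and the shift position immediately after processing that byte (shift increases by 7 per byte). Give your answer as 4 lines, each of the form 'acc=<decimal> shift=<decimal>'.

byte 0=0xF6: payload=0x76=118, contrib = 118<<0 = 118; acc -> 118, shift -> 7
byte 1=0x94: payload=0x14=20, contrib = 20<<7 = 2560; acc -> 2678, shift -> 14
byte 2=0x8F: payload=0x0F=15, contrib = 15<<14 = 245760; acc -> 248438, shift -> 21
byte 3=0x03: payload=0x03=3, contrib = 3<<21 = 6291456; acc -> 6539894, shift -> 28

Answer: acc=118 shift=7
acc=2678 shift=14
acc=248438 shift=21
acc=6539894 shift=28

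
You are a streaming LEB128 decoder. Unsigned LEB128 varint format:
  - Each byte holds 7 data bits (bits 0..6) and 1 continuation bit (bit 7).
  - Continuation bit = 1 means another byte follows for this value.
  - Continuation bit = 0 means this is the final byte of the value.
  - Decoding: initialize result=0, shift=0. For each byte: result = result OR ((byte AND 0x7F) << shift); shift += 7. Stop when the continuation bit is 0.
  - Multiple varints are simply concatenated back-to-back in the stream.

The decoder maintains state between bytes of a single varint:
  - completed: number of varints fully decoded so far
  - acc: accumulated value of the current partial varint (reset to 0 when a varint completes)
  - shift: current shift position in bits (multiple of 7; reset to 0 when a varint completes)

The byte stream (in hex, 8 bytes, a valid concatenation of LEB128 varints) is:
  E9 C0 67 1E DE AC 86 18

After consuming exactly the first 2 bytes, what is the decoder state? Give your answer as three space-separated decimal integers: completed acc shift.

Answer: 0 8297 14

Derivation:
byte[0]=0xE9 cont=1 payload=0x69: acc |= 105<<0 -> completed=0 acc=105 shift=7
byte[1]=0xC0 cont=1 payload=0x40: acc |= 64<<7 -> completed=0 acc=8297 shift=14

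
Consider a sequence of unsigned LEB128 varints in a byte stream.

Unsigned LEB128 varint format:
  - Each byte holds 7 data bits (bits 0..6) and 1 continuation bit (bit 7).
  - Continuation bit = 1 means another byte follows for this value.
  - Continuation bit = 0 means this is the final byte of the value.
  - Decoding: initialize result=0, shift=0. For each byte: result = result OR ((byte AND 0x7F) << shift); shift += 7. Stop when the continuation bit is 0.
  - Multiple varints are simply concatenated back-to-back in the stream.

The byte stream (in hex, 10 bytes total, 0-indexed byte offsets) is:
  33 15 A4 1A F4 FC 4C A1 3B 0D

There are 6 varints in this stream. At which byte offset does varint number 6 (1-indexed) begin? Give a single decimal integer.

Answer: 9

Derivation:
  byte[0]=0x33 cont=0 payload=0x33=51: acc |= 51<<0 -> acc=51 shift=7 [end]
Varint 1: bytes[0:1] = 33 -> value 51 (1 byte(s))
  byte[1]=0x15 cont=0 payload=0x15=21: acc |= 21<<0 -> acc=21 shift=7 [end]
Varint 2: bytes[1:2] = 15 -> value 21 (1 byte(s))
  byte[2]=0xA4 cont=1 payload=0x24=36: acc |= 36<<0 -> acc=36 shift=7
  byte[3]=0x1A cont=0 payload=0x1A=26: acc |= 26<<7 -> acc=3364 shift=14 [end]
Varint 3: bytes[2:4] = A4 1A -> value 3364 (2 byte(s))
  byte[4]=0xF4 cont=1 payload=0x74=116: acc |= 116<<0 -> acc=116 shift=7
  byte[5]=0xFC cont=1 payload=0x7C=124: acc |= 124<<7 -> acc=15988 shift=14
  byte[6]=0x4C cont=0 payload=0x4C=76: acc |= 76<<14 -> acc=1261172 shift=21 [end]
Varint 4: bytes[4:7] = F4 FC 4C -> value 1261172 (3 byte(s))
  byte[7]=0xA1 cont=1 payload=0x21=33: acc |= 33<<0 -> acc=33 shift=7
  byte[8]=0x3B cont=0 payload=0x3B=59: acc |= 59<<7 -> acc=7585 shift=14 [end]
Varint 5: bytes[7:9] = A1 3B -> value 7585 (2 byte(s))
  byte[9]=0x0D cont=0 payload=0x0D=13: acc |= 13<<0 -> acc=13 shift=7 [end]
Varint 6: bytes[9:10] = 0D -> value 13 (1 byte(s))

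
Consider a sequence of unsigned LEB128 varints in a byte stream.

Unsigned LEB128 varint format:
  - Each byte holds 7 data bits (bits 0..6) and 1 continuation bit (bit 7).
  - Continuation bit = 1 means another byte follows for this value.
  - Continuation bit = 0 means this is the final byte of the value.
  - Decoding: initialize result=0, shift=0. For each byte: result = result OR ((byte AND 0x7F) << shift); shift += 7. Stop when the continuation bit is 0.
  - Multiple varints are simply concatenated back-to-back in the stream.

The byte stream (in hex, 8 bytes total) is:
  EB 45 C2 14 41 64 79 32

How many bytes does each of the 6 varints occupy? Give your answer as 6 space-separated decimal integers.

Answer: 2 2 1 1 1 1

Derivation:
  byte[0]=0xEB cont=1 payload=0x6B=107: acc |= 107<<0 -> acc=107 shift=7
  byte[1]=0x45 cont=0 payload=0x45=69: acc |= 69<<7 -> acc=8939 shift=14 [end]
Varint 1: bytes[0:2] = EB 45 -> value 8939 (2 byte(s))
  byte[2]=0xC2 cont=1 payload=0x42=66: acc |= 66<<0 -> acc=66 shift=7
  byte[3]=0x14 cont=0 payload=0x14=20: acc |= 20<<7 -> acc=2626 shift=14 [end]
Varint 2: bytes[2:4] = C2 14 -> value 2626 (2 byte(s))
  byte[4]=0x41 cont=0 payload=0x41=65: acc |= 65<<0 -> acc=65 shift=7 [end]
Varint 3: bytes[4:5] = 41 -> value 65 (1 byte(s))
  byte[5]=0x64 cont=0 payload=0x64=100: acc |= 100<<0 -> acc=100 shift=7 [end]
Varint 4: bytes[5:6] = 64 -> value 100 (1 byte(s))
  byte[6]=0x79 cont=0 payload=0x79=121: acc |= 121<<0 -> acc=121 shift=7 [end]
Varint 5: bytes[6:7] = 79 -> value 121 (1 byte(s))
  byte[7]=0x32 cont=0 payload=0x32=50: acc |= 50<<0 -> acc=50 shift=7 [end]
Varint 6: bytes[7:8] = 32 -> value 50 (1 byte(s))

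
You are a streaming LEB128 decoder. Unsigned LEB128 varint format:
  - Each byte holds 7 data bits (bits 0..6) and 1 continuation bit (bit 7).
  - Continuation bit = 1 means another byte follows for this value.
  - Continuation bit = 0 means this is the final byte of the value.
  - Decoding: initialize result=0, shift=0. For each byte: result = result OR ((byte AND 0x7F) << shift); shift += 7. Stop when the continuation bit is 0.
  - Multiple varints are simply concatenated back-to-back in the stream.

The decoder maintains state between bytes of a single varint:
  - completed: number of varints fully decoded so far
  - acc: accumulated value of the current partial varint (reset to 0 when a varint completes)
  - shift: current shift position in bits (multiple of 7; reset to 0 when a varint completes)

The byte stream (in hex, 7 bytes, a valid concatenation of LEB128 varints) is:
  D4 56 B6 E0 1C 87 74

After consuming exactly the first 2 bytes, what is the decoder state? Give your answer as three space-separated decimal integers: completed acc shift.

Answer: 1 0 0

Derivation:
byte[0]=0xD4 cont=1 payload=0x54: acc |= 84<<0 -> completed=0 acc=84 shift=7
byte[1]=0x56 cont=0 payload=0x56: varint #1 complete (value=11092); reset -> completed=1 acc=0 shift=0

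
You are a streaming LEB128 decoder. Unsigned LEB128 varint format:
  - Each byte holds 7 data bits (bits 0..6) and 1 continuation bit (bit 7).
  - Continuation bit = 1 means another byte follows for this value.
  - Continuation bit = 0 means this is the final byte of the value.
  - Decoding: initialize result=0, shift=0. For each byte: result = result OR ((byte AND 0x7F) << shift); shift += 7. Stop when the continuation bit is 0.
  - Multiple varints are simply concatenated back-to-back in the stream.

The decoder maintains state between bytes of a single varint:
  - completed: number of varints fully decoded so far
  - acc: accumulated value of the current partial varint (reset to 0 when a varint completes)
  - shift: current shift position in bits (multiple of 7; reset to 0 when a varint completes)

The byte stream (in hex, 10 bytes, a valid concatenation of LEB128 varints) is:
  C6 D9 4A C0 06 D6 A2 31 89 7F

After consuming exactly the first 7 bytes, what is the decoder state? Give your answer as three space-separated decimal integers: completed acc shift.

Answer: 2 4438 14

Derivation:
byte[0]=0xC6 cont=1 payload=0x46: acc |= 70<<0 -> completed=0 acc=70 shift=7
byte[1]=0xD9 cont=1 payload=0x59: acc |= 89<<7 -> completed=0 acc=11462 shift=14
byte[2]=0x4A cont=0 payload=0x4A: varint #1 complete (value=1223878); reset -> completed=1 acc=0 shift=0
byte[3]=0xC0 cont=1 payload=0x40: acc |= 64<<0 -> completed=1 acc=64 shift=7
byte[4]=0x06 cont=0 payload=0x06: varint #2 complete (value=832); reset -> completed=2 acc=0 shift=0
byte[5]=0xD6 cont=1 payload=0x56: acc |= 86<<0 -> completed=2 acc=86 shift=7
byte[6]=0xA2 cont=1 payload=0x22: acc |= 34<<7 -> completed=2 acc=4438 shift=14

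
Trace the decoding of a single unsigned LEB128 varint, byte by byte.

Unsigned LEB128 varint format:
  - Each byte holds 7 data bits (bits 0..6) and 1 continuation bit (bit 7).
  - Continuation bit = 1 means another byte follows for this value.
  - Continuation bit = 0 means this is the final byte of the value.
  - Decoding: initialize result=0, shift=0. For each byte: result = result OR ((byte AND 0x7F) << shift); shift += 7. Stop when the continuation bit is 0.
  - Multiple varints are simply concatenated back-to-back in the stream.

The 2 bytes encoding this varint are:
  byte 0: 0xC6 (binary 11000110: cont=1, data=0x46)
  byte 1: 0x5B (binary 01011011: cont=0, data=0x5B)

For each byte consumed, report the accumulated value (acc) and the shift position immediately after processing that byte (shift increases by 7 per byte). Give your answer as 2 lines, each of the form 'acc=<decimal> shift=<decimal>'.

Answer: acc=70 shift=7
acc=11718 shift=14

Derivation:
byte 0=0xC6: payload=0x46=70, contrib = 70<<0 = 70; acc -> 70, shift -> 7
byte 1=0x5B: payload=0x5B=91, contrib = 91<<7 = 11648; acc -> 11718, shift -> 14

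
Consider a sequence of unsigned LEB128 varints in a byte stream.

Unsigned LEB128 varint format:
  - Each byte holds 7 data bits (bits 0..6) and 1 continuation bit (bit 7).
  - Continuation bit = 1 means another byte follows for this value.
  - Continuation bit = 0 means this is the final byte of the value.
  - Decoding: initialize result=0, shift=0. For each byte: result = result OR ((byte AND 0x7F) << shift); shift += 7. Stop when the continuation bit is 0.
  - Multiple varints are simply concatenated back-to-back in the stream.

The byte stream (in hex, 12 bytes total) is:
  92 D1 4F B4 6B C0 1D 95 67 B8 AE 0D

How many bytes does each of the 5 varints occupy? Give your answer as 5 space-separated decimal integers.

Answer: 3 2 2 2 3

Derivation:
  byte[0]=0x92 cont=1 payload=0x12=18: acc |= 18<<0 -> acc=18 shift=7
  byte[1]=0xD1 cont=1 payload=0x51=81: acc |= 81<<7 -> acc=10386 shift=14
  byte[2]=0x4F cont=0 payload=0x4F=79: acc |= 79<<14 -> acc=1304722 shift=21 [end]
Varint 1: bytes[0:3] = 92 D1 4F -> value 1304722 (3 byte(s))
  byte[3]=0xB4 cont=1 payload=0x34=52: acc |= 52<<0 -> acc=52 shift=7
  byte[4]=0x6B cont=0 payload=0x6B=107: acc |= 107<<7 -> acc=13748 shift=14 [end]
Varint 2: bytes[3:5] = B4 6B -> value 13748 (2 byte(s))
  byte[5]=0xC0 cont=1 payload=0x40=64: acc |= 64<<0 -> acc=64 shift=7
  byte[6]=0x1D cont=0 payload=0x1D=29: acc |= 29<<7 -> acc=3776 shift=14 [end]
Varint 3: bytes[5:7] = C0 1D -> value 3776 (2 byte(s))
  byte[7]=0x95 cont=1 payload=0x15=21: acc |= 21<<0 -> acc=21 shift=7
  byte[8]=0x67 cont=0 payload=0x67=103: acc |= 103<<7 -> acc=13205 shift=14 [end]
Varint 4: bytes[7:9] = 95 67 -> value 13205 (2 byte(s))
  byte[9]=0xB8 cont=1 payload=0x38=56: acc |= 56<<0 -> acc=56 shift=7
  byte[10]=0xAE cont=1 payload=0x2E=46: acc |= 46<<7 -> acc=5944 shift=14
  byte[11]=0x0D cont=0 payload=0x0D=13: acc |= 13<<14 -> acc=218936 shift=21 [end]
Varint 5: bytes[9:12] = B8 AE 0D -> value 218936 (3 byte(s))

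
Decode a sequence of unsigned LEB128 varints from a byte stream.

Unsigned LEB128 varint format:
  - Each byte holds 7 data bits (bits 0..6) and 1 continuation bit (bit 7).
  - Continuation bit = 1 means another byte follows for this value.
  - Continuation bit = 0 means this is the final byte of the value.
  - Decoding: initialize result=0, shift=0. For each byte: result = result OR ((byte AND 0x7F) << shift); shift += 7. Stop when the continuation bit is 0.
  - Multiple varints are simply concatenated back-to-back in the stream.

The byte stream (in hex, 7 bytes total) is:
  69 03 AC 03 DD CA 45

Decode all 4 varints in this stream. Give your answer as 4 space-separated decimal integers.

Answer: 105 3 428 1140061

Derivation:
  byte[0]=0x69 cont=0 payload=0x69=105: acc |= 105<<0 -> acc=105 shift=7 [end]
Varint 1: bytes[0:1] = 69 -> value 105 (1 byte(s))
  byte[1]=0x03 cont=0 payload=0x03=3: acc |= 3<<0 -> acc=3 shift=7 [end]
Varint 2: bytes[1:2] = 03 -> value 3 (1 byte(s))
  byte[2]=0xAC cont=1 payload=0x2C=44: acc |= 44<<0 -> acc=44 shift=7
  byte[3]=0x03 cont=0 payload=0x03=3: acc |= 3<<7 -> acc=428 shift=14 [end]
Varint 3: bytes[2:4] = AC 03 -> value 428 (2 byte(s))
  byte[4]=0xDD cont=1 payload=0x5D=93: acc |= 93<<0 -> acc=93 shift=7
  byte[5]=0xCA cont=1 payload=0x4A=74: acc |= 74<<7 -> acc=9565 shift=14
  byte[6]=0x45 cont=0 payload=0x45=69: acc |= 69<<14 -> acc=1140061 shift=21 [end]
Varint 4: bytes[4:7] = DD CA 45 -> value 1140061 (3 byte(s))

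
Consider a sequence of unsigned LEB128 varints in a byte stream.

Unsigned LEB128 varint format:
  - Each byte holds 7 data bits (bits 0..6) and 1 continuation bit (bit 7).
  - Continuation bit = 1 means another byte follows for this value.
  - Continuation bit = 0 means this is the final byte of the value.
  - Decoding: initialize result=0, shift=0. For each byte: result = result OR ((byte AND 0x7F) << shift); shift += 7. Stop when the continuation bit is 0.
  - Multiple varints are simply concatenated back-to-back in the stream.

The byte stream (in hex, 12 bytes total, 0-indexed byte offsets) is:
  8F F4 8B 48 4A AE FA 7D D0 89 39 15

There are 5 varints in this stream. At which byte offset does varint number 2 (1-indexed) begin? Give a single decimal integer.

Answer: 4

Derivation:
  byte[0]=0x8F cont=1 payload=0x0F=15: acc |= 15<<0 -> acc=15 shift=7
  byte[1]=0xF4 cont=1 payload=0x74=116: acc |= 116<<7 -> acc=14863 shift=14
  byte[2]=0x8B cont=1 payload=0x0B=11: acc |= 11<<14 -> acc=195087 shift=21
  byte[3]=0x48 cont=0 payload=0x48=72: acc |= 72<<21 -> acc=151190031 shift=28 [end]
Varint 1: bytes[0:4] = 8F F4 8B 48 -> value 151190031 (4 byte(s))
  byte[4]=0x4A cont=0 payload=0x4A=74: acc |= 74<<0 -> acc=74 shift=7 [end]
Varint 2: bytes[4:5] = 4A -> value 74 (1 byte(s))
  byte[5]=0xAE cont=1 payload=0x2E=46: acc |= 46<<0 -> acc=46 shift=7
  byte[6]=0xFA cont=1 payload=0x7A=122: acc |= 122<<7 -> acc=15662 shift=14
  byte[7]=0x7D cont=0 payload=0x7D=125: acc |= 125<<14 -> acc=2063662 shift=21 [end]
Varint 3: bytes[5:8] = AE FA 7D -> value 2063662 (3 byte(s))
  byte[8]=0xD0 cont=1 payload=0x50=80: acc |= 80<<0 -> acc=80 shift=7
  byte[9]=0x89 cont=1 payload=0x09=9: acc |= 9<<7 -> acc=1232 shift=14
  byte[10]=0x39 cont=0 payload=0x39=57: acc |= 57<<14 -> acc=935120 shift=21 [end]
Varint 4: bytes[8:11] = D0 89 39 -> value 935120 (3 byte(s))
  byte[11]=0x15 cont=0 payload=0x15=21: acc |= 21<<0 -> acc=21 shift=7 [end]
Varint 5: bytes[11:12] = 15 -> value 21 (1 byte(s))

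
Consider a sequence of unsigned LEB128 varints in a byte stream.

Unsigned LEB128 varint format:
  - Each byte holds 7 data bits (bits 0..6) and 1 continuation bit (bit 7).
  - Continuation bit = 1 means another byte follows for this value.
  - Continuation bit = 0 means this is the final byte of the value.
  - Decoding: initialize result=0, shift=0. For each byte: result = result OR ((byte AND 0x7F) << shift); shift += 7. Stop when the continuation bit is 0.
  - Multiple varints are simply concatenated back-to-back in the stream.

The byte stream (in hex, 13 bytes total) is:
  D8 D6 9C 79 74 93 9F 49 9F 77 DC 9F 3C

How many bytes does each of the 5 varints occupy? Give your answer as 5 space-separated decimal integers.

  byte[0]=0xD8 cont=1 payload=0x58=88: acc |= 88<<0 -> acc=88 shift=7
  byte[1]=0xD6 cont=1 payload=0x56=86: acc |= 86<<7 -> acc=11096 shift=14
  byte[2]=0x9C cont=1 payload=0x1C=28: acc |= 28<<14 -> acc=469848 shift=21
  byte[3]=0x79 cont=0 payload=0x79=121: acc |= 121<<21 -> acc=254225240 shift=28 [end]
Varint 1: bytes[0:4] = D8 D6 9C 79 -> value 254225240 (4 byte(s))
  byte[4]=0x74 cont=0 payload=0x74=116: acc |= 116<<0 -> acc=116 shift=7 [end]
Varint 2: bytes[4:5] = 74 -> value 116 (1 byte(s))
  byte[5]=0x93 cont=1 payload=0x13=19: acc |= 19<<0 -> acc=19 shift=7
  byte[6]=0x9F cont=1 payload=0x1F=31: acc |= 31<<7 -> acc=3987 shift=14
  byte[7]=0x49 cont=0 payload=0x49=73: acc |= 73<<14 -> acc=1200019 shift=21 [end]
Varint 3: bytes[5:8] = 93 9F 49 -> value 1200019 (3 byte(s))
  byte[8]=0x9F cont=1 payload=0x1F=31: acc |= 31<<0 -> acc=31 shift=7
  byte[9]=0x77 cont=0 payload=0x77=119: acc |= 119<<7 -> acc=15263 shift=14 [end]
Varint 4: bytes[8:10] = 9F 77 -> value 15263 (2 byte(s))
  byte[10]=0xDC cont=1 payload=0x5C=92: acc |= 92<<0 -> acc=92 shift=7
  byte[11]=0x9F cont=1 payload=0x1F=31: acc |= 31<<7 -> acc=4060 shift=14
  byte[12]=0x3C cont=0 payload=0x3C=60: acc |= 60<<14 -> acc=987100 shift=21 [end]
Varint 5: bytes[10:13] = DC 9F 3C -> value 987100 (3 byte(s))

Answer: 4 1 3 2 3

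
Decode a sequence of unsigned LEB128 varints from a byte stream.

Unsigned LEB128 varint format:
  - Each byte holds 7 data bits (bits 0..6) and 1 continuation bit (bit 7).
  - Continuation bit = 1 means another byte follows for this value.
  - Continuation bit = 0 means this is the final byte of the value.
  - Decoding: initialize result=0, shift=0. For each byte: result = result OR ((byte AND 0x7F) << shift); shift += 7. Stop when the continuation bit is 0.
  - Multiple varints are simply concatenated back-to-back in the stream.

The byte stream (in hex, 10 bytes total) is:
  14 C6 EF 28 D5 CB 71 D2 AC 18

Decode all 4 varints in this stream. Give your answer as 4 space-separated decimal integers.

  byte[0]=0x14 cont=0 payload=0x14=20: acc |= 20<<0 -> acc=20 shift=7 [end]
Varint 1: bytes[0:1] = 14 -> value 20 (1 byte(s))
  byte[1]=0xC6 cont=1 payload=0x46=70: acc |= 70<<0 -> acc=70 shift=7
  byte[2]=0xEF cont=1 payload=0x6F=111: acc |= 111<<7 -> acc=14278 shift=14
  byte[3]=0x28 cont=0 payload=0x28=40: acc |= 40<<14 -> acc=669638 shift=21 [end]
Varint 2: bytes[1:4] = C6 EF 28 -> value 669638 (3 byte(s))
  byte[4]=0xD5 cont=1 payload=0x55=85: acc |= 85<<0 -> acc=85 shift=7
  byte[5]=0xCB cont=1 payload=0x4B=75: acc |= 75<<7 -> acc=9685 shift=14
  byte[6]=0x71 cont=0 payload=0x71=113: acc |= 113<<14 -> acc=1861077 shift=21 [end]
Varint 3: bytes[4:7] = D5 CB 71 -> value 1861077 (3 byte(s))
  byte[7]=0xD2 cont=1 payload=0x52=82: acc |= 82<<0 -> acc=82 shift=7
  byte[8]=0xAC cont=1 payload=0x2C=44: acc |= 44<<7 -> acc=5714 shift=14
  byte[9]=0x18 cont=0 payload=0x18=24: acc |= 24<<14 -> acc=398930 shift=21 [end]
Varint 4: bytes[7:10] = D2 AC 18 -> value 398930 (3 byte(s))

Answer: 20 669638 1861077 398930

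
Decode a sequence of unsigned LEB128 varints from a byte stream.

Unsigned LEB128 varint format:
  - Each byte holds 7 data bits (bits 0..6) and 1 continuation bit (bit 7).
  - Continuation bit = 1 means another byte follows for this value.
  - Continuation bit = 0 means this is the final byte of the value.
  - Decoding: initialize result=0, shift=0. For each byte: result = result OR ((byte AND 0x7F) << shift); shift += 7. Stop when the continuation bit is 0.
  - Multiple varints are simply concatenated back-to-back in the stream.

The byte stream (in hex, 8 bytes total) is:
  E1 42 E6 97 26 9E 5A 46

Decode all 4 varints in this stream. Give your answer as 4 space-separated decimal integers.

  byte[0]=0xE1 cont=1 payload=0x61=97: acc |= 97<<0 -> acc=97 shift=7
  byte[1]=0x42 cont=0 payload=0x42=66: acc |= 66<<7 -> acc=8545 shift=14 [end]
Varint 1: bytes[0:2] = E1 42 -> value 8545 (2 byte(s))
  byte[2]=0xE6 cont=1 payload=0x66=102: acc |= 102<<0 -> acc=102 shift=7
  byte[3]=0x97 cont=1 payload=0x17=23: acc |= 23<<7 -> acc=3046 shift=14
  byte[4]=0x26 cont=0 payload=0x26=38: acc |= 38<<14 -> acc=625638 shift=21 [end]
Varint 2: bytes[2:5] = E6 97 26 -> value 625638 (3 byte(s))
  byte[5]=0x9E cont=1 payload=0x1E=30: acc |= 30<<0 -> acc=30 shift=7
  byte[6]=0x5A cont=0 payload=0x5A=90: acc |= 90<<7 -> acc=11550 shift=14 [end]
Varint 3: bytes[5:7] = 9E 5A -> value 11550 (2 byte(s))
  byte[7]=0x46 cont=0 payload=0x46=70: acc |= 70<<0 -> acc=70 shift=7 [end]
Varint 4: bytes[7:8] = 46 -> value 70 (1 byte(s))

Answer: 8545 625638 11550 70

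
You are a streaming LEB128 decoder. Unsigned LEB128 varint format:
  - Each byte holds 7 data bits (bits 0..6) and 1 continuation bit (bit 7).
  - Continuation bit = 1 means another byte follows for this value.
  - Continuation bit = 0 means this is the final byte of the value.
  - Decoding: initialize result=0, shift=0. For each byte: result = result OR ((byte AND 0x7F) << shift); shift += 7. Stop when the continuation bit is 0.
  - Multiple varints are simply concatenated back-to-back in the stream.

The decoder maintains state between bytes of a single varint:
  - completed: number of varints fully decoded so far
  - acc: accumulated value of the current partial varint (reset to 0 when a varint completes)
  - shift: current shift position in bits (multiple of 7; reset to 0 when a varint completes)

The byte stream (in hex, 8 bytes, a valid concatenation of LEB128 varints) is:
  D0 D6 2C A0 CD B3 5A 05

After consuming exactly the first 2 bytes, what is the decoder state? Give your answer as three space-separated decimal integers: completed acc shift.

byte[0]=0xD0 cont=1 payload=0x50: acc |= 80<<0 -> completed=0 acc=80 shift=7
byte[1]=0xD6 cont=1 payload=0x56: acc |= 86<<7 -> completed=0 acc=11088 shift=14

Answer: 0 11088 14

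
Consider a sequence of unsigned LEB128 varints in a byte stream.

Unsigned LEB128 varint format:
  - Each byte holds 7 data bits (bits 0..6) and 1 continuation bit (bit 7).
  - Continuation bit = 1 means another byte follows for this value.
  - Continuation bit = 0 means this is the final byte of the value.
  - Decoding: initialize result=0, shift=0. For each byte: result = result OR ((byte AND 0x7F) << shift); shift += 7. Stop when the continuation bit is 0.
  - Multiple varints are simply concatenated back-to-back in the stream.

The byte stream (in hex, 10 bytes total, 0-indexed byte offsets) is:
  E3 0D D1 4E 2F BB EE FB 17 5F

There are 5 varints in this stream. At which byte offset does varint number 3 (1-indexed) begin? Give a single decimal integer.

Answer: 4

Derivation:
  byte[0]=0xE3 cont=1 payload=0x63=99: acc |= 99<<0 -> acc=99 shift=7
  byte[1]=0x0D cont=0 payload=0x0D=13: acc |= 13<<7 -> acc=1763 shift=14 [end]
Varint 1: bytes[0:2] = E3 0D -> value 1763 (2 byte(s))
  byte[2]=0xD1 cont=1 payload=0x51=81: acc |= 81<<0 -> acc=81 shift=7
  byte[3]=0x4E cont=0 payload=0x4E=78: acc |= 78<<7 -> acc=10065 shift=14 [end]
Varint 2: bytes[2:4] = D1 4E -> value 10065 (2 byte(s))
  byte[4]=0x2F cont=0 payload=0x2F=47: acc |= 47<<0 -> acc=47 shift=7 [end]
Varint 3: bytes[4:5] = 2F -> value 47 (1 byte(s))
  byte[5]=0xBB cont=1 payload=0x3B=59: acc |= 59<<0 -> acc=59 shift=7
  byte[6]=0xEE cont=1 payload=0x6E=110: acc |= 110<<7 -> acc=14139 shift=14
  byte[7]=0xFB cont=1 payload=0x7B=123: acc |= 123<<14 -> acc=2029371 shift=21
  byte[8]=0x17 cont=0 payload=0x17=23: acc |= 23<<21 -> acc=50263867 shift=28 [end]
Varint 4: bytes[5:9] = BB EE FB 17 -> value 50263867 (4 byte(s))
  byte[9]=0x5F cont=0 payload=0x5F=95: acc |= 95<<0 -> acc=95 shift=7 [end]
Varint 5: bytes[9:10] = 5F -> value 95 (1 byte(s))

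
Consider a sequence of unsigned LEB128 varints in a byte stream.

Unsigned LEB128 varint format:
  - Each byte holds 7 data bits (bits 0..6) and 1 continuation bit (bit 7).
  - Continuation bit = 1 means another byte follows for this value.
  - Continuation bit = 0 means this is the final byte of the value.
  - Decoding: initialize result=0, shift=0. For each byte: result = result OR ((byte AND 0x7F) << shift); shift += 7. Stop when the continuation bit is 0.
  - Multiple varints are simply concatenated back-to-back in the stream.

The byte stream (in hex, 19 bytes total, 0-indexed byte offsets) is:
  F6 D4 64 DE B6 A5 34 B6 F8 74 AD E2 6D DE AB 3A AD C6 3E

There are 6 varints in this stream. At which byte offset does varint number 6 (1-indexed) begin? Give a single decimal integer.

  byte[0]=0xF6 cont=1 payload=0x76=118: acc |= 118<<0 -> acc=118 shift=7
  byte[1]=0xD4 cont=1 payload=0x54=84: acc |= 84<<7 -> acc=10870 shift=14
  byte[2]=0x64 cont=0 payload=0x64=100: acc |= 100<<14 -> acc=1649270 shift=21 [end]
Varint 1: bytes[0:3] = F6 D4 64 -> value 1649270 (3 byte(s))
  byte[3]=0xDE cont=1 payload=0x5E=94: acc |= 94<<0 -> acc=94 shift=7
  byte[4]=0xB6 cont=1 payload=0x36=54: acc |= 54<<7 -> acc=7006 shift=14
  byte[5]=0xA5 cont=1 payload=0x25=37: acc |= 37<<14 -> acc=613214 shift=21
  byte[6]=0x34 cont=0 payload=0x34=52: acc |= 52<<21 -> acc=109665118 shift=28 [end]
Varint 2: bytes[3:7] = DE B6 A5 34 -> value 109665118 (4 byte(s))
  byte[7]=0xB6 cont=1 payload=0x36=54: acc |= 54<<0 -> acc=54 shift=7
  byte[8]=0xF8 cont=1 payload=0x78=120: acc |= 120<<7 -> acc=15414 shift=14
  byte[9]=0x74 cont=0 payload=0x74=116: acc |= 116<<14 -> acc=1915958 shift=21 [end]
Varint 3: bytes[7:10] = B6 F8 74 -> value 1915958 (3 byte(s))
  byte[10]=0xAD cont=1 payload=0x2D=45: acc |= 45<<0 -> acc=45 shift=7
  byte[11]=0xE2 cont=1 payload=0x62=98: acc |= 98<<7 -> acc=12589 shift=14
  byte[12]=0x6D cont=0 payload=0x6D=109: acc |= 109<<14 -> acc=1798445 shift=21 [end]
Varint 4: bytes[10:13] = AD E2 6D -> value 1798445 (3 byte(s))
  byte[13]=0xDE cont=1 payload=0x5E=94: acc |= 94<<0 -> acc=94 shift=7
  byte[14]=0xAB cont=1 payload=0x2B=43: acc |= 43<<7 -> acc=5598 shift=14
  byte[15]=0x3A cont=0 payload=0x3A=58: acc |= 58<<14 -> acc=955870 shift=21 [end]
Varint 5: bytes[13:16] = DE AB 3A -> value 955870 (3 byte(s))
  byte[16]=0xAD cont=1 payload=0x2D=45: acc |= 45<<0 -> acc=45 shift=7
  byte[17]=0xC6 cont=1 payload=0x46=70: acc |= 70<<7 -> acc=9005 shift=14
  byte[18]=0x3E cont=0 payload=0x3E=62: acc |= 62<<14 -> acc=1024813 shift=21 [end]
Varint 6: bytes[16:19] = AD C6 3E -> value 1024813 (3 byte(s))

Answer: 16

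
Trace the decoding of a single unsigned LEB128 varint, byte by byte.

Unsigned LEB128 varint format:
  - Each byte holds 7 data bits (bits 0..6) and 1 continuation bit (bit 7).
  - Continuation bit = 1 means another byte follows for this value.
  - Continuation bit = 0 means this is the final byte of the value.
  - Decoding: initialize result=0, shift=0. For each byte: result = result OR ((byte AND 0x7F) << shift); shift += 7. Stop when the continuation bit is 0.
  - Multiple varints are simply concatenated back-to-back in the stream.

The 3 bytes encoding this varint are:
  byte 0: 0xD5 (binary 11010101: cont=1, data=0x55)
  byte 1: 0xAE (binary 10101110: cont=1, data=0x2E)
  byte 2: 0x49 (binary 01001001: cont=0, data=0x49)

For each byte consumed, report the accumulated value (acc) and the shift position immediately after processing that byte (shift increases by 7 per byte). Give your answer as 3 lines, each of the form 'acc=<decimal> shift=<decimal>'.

byte 0=0xD5: payload=0x55=85, contrib = 85<<0 = 85; acc -> 85, shift -> 7
byte 1=0xAE: payload=0x2E=46, contrib = 46<<7 = 5888; acc -> 5973, shift -> 14
byte 2=0x49: payload=0x49=73, contrib = 73<<14 = 1196032; acc -> 1202005, shift -> 21

Answer: acc=85 shift=7
acc=5973 shift=14
acc=1202005 shift=21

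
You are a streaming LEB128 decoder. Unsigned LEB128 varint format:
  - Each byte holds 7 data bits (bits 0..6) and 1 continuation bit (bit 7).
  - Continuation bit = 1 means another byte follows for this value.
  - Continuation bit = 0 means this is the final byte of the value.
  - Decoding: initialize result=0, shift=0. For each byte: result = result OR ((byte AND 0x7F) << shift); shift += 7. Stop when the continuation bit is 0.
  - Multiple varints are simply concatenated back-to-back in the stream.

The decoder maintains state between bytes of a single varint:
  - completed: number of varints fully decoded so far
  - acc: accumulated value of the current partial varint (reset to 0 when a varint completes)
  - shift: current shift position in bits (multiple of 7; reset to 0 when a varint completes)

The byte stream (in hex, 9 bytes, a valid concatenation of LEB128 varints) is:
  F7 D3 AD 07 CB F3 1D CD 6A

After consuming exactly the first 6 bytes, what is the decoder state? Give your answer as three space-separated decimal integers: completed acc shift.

Answer: 1 14795 14

Derivation:
byte[0]=0xF7 cont=1 payload=0x77: acc |= 119<<0 -> completed=0 acc=119 shift=7
byte[1]=0xD3 cont=1 payload=0x53: acc |= 83<<7 -> completed=0 acc=10743 shift=14
byte[2]=0xAD cont=1 payload=0x2D: acc |= 45<<14 -> completed=0 acc=748023 shift=21
byte[3]=0x07 cont=0 payload=0x07: varint #1 complete (value=15428087); reset -> completed=1 acc=0 shift=0
byte[4]=0xCB cont=1 payload=0x4B: acc |= 75<<0 -> completed=1 acc=75 shift=7
byte[5]=0xF3 cont=1 payload=0x73: acc |= 115<<7 -> completed=1 acc=14795 shift=14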